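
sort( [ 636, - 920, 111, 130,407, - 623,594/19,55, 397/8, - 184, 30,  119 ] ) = [ - 920, - 623,-184,30, 594/19, 397/8, 55,  111, 119,130,407,  636]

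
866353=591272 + 275081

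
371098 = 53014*7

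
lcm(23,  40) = 920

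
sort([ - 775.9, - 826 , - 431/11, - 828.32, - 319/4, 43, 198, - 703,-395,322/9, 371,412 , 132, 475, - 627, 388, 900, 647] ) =[ - 828.32,-826,-775.9, - 703, - 627,-395,-319/4, - 431/11, 322/9, 43, 132, 198 , 371, 388, 412, 475, 647,900]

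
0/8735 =0= 0.00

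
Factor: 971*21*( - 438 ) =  - 8931258 = - 2^1  *3^2*7^1 * 73^1*971^1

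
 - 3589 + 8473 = 4884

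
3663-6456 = -2793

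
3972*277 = 1100244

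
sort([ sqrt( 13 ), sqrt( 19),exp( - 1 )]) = [exp( - 1), sqrt(13), sqrt(19 )]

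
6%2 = 0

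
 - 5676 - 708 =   -  6384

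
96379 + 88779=185158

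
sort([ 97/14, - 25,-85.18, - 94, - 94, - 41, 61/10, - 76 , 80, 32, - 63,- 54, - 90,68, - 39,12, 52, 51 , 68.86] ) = [ - 94, - 94, - 90, - 85.18, - 76, - 63, -54, - 41 ,-39 , - 25,61/10,97/14,12,32,51,52, 68, 68.86, 80 ] 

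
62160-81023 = -18863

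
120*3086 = 370320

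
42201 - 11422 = 30779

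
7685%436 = 273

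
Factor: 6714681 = 3^1*293^1*7639^1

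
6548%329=297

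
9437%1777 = 552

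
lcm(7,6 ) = 42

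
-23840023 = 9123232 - 32963255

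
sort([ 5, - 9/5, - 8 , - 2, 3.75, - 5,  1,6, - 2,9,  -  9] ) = [ - 9, - 8, - 5, - 2, - 2, - 9/5,1,  3.75,5,6, 9] 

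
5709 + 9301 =15010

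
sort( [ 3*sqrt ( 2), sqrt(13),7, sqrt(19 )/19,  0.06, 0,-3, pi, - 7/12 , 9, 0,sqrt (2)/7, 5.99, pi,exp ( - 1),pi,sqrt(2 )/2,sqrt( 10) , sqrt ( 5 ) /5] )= [-3, - 7/12, 0,0, 0.06, sqrt(2 ) /7,sqrt( 19)/19,exp(-1),sqrt (5)/5,sqrt( 2 ) /2,pi,pi, pi,sqrt(10), sqrt(  13 ),3 * sqrt ( 2),5.99,7, 9] 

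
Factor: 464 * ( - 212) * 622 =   -  2^7 * 29^1* 53^1 * 311^1= - 61184896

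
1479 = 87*17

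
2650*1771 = 4693150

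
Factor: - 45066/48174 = - 29/31  =  -  29^1* 31^( - 1)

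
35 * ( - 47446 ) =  - 1660610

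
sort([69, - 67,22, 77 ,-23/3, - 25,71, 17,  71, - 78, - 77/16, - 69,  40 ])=[-78, - 69, - 67,-25, - 23/3,- 77/16,17,22, 40,69, 71, 71, 77 ] 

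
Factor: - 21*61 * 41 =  - 52521= - 3^1*7^1*41^1*61^1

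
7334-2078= 5256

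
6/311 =6/311 = 0.02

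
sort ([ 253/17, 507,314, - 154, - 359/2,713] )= [ - 359/2, - 154, 253/17, 314,507,713 ] 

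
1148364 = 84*13671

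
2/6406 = 1/3203=   0.00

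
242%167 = 75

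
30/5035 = 6/1007= 0.01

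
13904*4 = 55616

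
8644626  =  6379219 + 2265407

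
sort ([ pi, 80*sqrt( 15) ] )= [pi, 80*sqrt( 15 )] 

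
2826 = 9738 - 6912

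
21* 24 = 504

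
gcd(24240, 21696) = 48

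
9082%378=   10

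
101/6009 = 101/6009=0.02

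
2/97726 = 1/48863  =  0.00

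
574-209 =365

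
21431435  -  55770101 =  - 34338666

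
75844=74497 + 1347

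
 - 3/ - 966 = 1/322 = 0.00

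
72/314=36/157 = 0.23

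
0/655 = 0 = 0.00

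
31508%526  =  474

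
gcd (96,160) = 32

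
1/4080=1/4080 = 0.00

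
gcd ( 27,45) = 9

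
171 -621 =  - 450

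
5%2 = 1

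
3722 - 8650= -4928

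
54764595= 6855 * 7989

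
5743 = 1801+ 3942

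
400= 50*8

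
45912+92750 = 138662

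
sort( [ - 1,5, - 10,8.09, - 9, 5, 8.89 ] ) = [ - 10, - 9, - 1, 5,5, 8.09 , 8.89]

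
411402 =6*68567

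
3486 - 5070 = - 1584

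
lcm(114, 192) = 3648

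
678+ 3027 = 3705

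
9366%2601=1563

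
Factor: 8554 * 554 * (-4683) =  - 22192343628 = - 2^2*3^1*7^2*13^1 *47^1 * 223^1*277^1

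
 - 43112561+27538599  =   - 15573962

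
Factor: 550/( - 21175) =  - 2^1 * 7^( - 1)*11^( - 1 ) = -2/77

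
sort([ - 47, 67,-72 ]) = [ - 72, - 47, 67] 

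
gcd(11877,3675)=3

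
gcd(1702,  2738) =74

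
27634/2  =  13817 = 13817.00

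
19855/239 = 83 + 18/239 = 83.08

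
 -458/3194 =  - 1+1368/1597 = - 0.14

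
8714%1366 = 518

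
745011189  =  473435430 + 271575759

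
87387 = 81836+5551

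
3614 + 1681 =5295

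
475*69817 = 33163075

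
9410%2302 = 202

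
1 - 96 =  - 95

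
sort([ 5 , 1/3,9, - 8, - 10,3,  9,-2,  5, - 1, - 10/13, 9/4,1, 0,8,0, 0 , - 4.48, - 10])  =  [ - 10,-10, - 8,-4.48, - 2,- 1, - 10/13, 0,0,  0, 1/3,1, 9/4,3,5,5, 8,9, 9 ]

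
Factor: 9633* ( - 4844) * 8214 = - 2^3*3^2*7^1*13^2*19^1*37^2*173^1 = - 383283737928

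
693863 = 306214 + 387649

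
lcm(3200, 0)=0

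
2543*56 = 142408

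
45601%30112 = 15489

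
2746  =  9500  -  6754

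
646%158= 14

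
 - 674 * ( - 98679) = 66509646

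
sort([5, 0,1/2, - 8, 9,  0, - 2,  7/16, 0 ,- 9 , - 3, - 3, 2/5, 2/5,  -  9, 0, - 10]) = [ - 10, - 9, - 9, - 8, - 3,-3, - 2, 0, 0, 0,0, 2/5 , 2/5, 7/16, 1/2,5, 9] 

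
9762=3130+6632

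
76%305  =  76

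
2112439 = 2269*931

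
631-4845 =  - 4214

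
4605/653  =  4605/653 = 7.05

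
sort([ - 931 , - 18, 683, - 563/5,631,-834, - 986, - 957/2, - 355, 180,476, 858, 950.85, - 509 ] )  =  [ - 986, - 931, - 834, -509, - 957/2, - 355, - 563/5  , - 18, 180, 476,  631, 683, 858,950.85]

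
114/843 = 38/281 = 0.14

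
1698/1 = 1698 = 1698.00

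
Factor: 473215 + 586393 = 1059608 = 2^3  *  11^1* 12041^1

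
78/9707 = 78/9707 = 0.01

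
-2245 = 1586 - 3831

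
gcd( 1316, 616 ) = 28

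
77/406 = 11/58= 0.19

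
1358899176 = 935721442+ 423177734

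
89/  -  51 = -2 + 13/51= -1.75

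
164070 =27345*6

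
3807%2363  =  1444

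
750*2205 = 1653750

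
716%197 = 125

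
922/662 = 1 + 130/331=1.39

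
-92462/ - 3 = 92462/3 = 30820.67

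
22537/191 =117 + 190/191 = 117.99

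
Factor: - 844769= - 844769^1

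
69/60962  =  69/60962  =  0.00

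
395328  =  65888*6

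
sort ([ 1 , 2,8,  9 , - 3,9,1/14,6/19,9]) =[-3,1/14,6/19,1,2 , 8,9,9,9 ] 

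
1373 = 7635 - 6262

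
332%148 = 36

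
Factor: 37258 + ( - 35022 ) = 2^2 * 13^1*43^1=2236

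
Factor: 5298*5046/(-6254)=-2^1*3^2*29^2*53^( - 1) * 59^(-1 )*883^1 = - 13366854/3127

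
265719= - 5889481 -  - 6155200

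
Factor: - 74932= - 2^2*11^1*13^1*131^1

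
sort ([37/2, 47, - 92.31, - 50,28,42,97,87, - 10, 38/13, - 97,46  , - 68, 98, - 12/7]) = [ - 97, - 92.31, - 68, - 50, - 10, - 12/7, 38/13, 37/2, 28, 42, 46, 47, 87, 97, 98 ] 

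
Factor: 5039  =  5039^1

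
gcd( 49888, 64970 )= 2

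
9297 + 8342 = 17639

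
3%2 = 1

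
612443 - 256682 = 355761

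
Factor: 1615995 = 3^2 * 5^1*35911^1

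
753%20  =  13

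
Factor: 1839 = 3^1* 613^1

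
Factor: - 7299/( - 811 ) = 9 = 3^2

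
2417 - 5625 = -3208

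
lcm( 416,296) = 15392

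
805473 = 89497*9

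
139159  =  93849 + 45310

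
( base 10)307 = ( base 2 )100110011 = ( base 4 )10303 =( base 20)F7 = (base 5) 2212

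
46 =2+44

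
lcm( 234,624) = 1872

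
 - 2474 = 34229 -36703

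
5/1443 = 5/1443  =  0.00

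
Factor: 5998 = 2^1*2999^1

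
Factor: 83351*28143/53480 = 2345747193/53480 = 2^( - 3 ) * 3^2*5^( - 1) * 7^( - 1 ) *17^1*53^1* 59^1 * 191^(-1 )*4903^1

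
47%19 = 9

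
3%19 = 3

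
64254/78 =823 + 10/13 = 823.77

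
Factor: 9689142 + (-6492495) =3196647 = 3^2*41^1*8663^1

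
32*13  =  416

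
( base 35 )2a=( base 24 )38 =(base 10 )80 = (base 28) 2O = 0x50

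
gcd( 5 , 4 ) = 1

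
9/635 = 9/635 = 0.01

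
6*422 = 2532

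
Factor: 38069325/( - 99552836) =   -  2^ (-2)*3^3*5^2*7^2* 1151^1*24888209^ (  -  1) 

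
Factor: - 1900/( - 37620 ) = 3^( - 2)* 5^1 * 11^(  -  1 ) = 5/99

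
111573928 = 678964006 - 567390078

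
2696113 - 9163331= - 6467218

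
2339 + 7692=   10031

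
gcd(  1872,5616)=1872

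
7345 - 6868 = 477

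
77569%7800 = 7369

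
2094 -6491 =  - 4397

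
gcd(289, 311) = 1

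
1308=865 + 443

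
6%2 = 0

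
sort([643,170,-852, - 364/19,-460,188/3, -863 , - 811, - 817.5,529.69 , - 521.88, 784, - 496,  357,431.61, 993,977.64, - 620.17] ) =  [ - 863,- 852, - 817.5, - 811, - 620.17,-521.88  ,-496, - 460, - 364/19, 188/3,  170, 357,431.61,529.69,643, 784,977.64,993]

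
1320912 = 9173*144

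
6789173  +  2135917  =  8925090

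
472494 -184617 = 287877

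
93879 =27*3477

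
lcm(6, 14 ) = 42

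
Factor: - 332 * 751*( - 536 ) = 2^5*67^1*83^1*751^1=133641952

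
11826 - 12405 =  - 579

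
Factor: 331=331^1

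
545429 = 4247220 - 3701791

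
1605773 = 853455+752318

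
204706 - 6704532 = - 6499826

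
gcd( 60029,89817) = 1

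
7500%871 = 532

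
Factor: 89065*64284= 2^2 * 3^1*5^1*11^1 * 47^1 *379^1*487^1=5725454460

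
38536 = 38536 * 1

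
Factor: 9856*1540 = 2^9 *5^1*7^2*11^2 = 15178240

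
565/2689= 565/2689 = 0.21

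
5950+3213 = 9163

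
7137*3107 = 22174659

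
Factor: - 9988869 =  - 3^1 * 11^1 * 109^1*2777^1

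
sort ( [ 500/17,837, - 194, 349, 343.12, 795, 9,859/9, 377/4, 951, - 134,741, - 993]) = [ - 993 ,- 194, - 134, 9,  500/17,377/4, 859/9,343.12, 349, 741 , 795, 837, 951]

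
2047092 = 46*44502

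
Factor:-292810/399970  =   - 623/851 = -7^1*23^( - 1 )*37^( - 1)*89^1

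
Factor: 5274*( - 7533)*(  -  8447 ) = 2^1*3^7*31^1*  293^1*8447^1 = 335591217774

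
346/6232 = 173/3116 = 0.06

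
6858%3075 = 708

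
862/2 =431 =431.00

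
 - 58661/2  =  -58661/2  =  - 29330.50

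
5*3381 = 16905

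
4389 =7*627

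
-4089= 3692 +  - 7781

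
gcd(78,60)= 6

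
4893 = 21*233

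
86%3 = 2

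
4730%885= 305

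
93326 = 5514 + 87812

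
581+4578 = 5159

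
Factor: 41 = 41^1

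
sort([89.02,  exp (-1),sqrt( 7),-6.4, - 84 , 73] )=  [ - 84, - 6.4, exp( - 1),sqrt( 7), 73,89.02] 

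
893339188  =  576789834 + 316549354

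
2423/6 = 2423/6 = 403.83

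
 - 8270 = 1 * ( - 8270) 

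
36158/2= 18079 = 18079.00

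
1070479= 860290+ 210189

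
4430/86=2215/43 = 51.51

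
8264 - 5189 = 3075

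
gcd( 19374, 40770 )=6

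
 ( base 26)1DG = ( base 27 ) 1B4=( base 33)v7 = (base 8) 2006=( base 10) 1030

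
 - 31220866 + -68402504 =- 99623370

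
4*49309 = 197236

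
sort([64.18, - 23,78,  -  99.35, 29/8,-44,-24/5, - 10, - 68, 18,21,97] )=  [- 99.35, - 68, - 44,-23, - 10, - 24/5,  29/8,18,21,64.18,78, 97]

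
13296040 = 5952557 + 7343483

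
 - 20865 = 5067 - 25932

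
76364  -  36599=39765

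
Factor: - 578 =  - 2^1 * 17^2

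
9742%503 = 185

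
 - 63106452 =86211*(- 732)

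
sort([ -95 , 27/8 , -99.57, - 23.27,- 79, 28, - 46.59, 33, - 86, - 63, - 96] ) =[ - 99.57, - 96,-95, - 86, - 79,- 63, - 46.59, - 23.27, 27/8, 28, 33] 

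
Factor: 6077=59^1*103^1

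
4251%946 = 467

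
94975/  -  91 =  - 1044+29/91 = - 1043.68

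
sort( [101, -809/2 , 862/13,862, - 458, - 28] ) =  [ -458,  -  809/2, - 28,862/13,101, 862] 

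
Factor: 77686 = 2^1* 7^1*31^1*179^1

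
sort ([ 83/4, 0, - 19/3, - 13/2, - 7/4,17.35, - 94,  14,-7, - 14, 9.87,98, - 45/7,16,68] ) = [-94, -14, - 7,-13/2, - 45/7, - 19/3, - 7/4,0 , 9.87,  14, 16,17.35,  83/4, 68 , 98 ] 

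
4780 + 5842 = 10622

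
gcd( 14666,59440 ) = 2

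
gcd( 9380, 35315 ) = 35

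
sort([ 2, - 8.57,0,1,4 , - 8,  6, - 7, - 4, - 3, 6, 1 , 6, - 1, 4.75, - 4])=[  -  8.57, - 8, - 7, - 4, - 4,-3 ,-1,0, 1, 1,2, 4 , 4.75,6 , 6,6]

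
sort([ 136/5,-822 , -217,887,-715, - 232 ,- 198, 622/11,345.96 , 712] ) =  [ - 822,-715,-232, - 217, - 198 , 136/5, 622/11,345.96, 712 , 887 ] 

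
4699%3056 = 1643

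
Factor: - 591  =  -3^1*197^1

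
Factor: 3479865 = 3^1*5^1*139^1*1669^1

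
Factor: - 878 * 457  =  -2^1 * 439^1 * 457^1 = -401246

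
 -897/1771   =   - 1 + 38/77 = -0.51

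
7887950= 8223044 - 335094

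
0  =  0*136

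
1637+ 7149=8786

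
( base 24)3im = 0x886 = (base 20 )592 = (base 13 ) CBB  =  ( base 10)2182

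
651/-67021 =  - 651/67021 = - 0.01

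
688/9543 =688/9543 = 0.07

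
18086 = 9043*2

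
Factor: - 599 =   -  599^1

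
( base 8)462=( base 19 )g2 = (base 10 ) 306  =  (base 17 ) 110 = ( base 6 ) 1230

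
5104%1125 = 604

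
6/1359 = 2/453 = 0.00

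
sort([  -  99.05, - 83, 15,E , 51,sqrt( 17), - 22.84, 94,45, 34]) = [  -  99.05,-83, - 22.84,E,sqrt( 17), 15, 34 , 45,51,94 ] 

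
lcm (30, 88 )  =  1320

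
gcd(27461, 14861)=7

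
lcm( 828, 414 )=828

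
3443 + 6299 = 9742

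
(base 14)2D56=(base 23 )f7g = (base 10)8112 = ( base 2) 1111110110000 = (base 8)17660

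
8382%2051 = 178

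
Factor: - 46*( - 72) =3312  =  2^4 * 3^2*23^1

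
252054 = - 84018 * (- 3)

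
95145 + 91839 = 186984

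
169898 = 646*263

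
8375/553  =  15 + 80/553  =  15.14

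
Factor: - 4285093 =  - 409^1 * 10477^1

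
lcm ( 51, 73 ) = 3723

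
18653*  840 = 15668520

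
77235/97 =796+23/97 = 796.24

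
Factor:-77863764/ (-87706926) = 12977294/14617821=2^1*3^(-1)*11^1*19^( - 1)*317^ ( - 1)*809^ (-1)*589877^1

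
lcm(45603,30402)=91206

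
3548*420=1490160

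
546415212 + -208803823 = 337611389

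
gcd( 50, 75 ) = 25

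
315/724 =315/724 = 0.44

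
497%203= 91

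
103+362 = 465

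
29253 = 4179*7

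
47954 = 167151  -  119197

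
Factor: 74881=103^1* 727^1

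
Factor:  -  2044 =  - 2^2*7^1*73^1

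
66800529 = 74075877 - 7275348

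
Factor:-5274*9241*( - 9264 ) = 451499882976 = 2^5*3^3*193^1*293^1*9241^1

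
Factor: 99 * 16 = 1584 =2^4*3^2*11^1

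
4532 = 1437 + 3095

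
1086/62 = 543/31 = 17.52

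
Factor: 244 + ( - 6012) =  - 2^3 * 7^1*103^1= - 5768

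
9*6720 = 60480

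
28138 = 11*2558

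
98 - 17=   81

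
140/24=5 + 5/6= 5.83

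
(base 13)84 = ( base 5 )413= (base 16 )6c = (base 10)108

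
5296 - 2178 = 3118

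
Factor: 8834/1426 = 4417/713 =7^1*23^ (-1 )*31^( - 1) * 631^1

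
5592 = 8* 699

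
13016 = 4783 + 8233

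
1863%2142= 1863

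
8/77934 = 4/38967= 0.00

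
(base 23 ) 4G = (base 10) 108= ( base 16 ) 6c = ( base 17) 66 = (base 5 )413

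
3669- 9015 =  -5346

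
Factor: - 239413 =-31^1*7723^1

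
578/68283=578/68283 =0.01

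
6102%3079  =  3023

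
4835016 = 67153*72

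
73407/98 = 73407/98 = 749.05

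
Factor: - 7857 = -3^4 * 97^1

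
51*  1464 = 74664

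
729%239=12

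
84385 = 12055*7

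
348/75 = 116/25 = 4.64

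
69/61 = 1 + 8/61= 1.13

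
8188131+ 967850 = 9155981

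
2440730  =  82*29765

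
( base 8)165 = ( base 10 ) 117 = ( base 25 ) 4h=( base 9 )140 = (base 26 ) 4D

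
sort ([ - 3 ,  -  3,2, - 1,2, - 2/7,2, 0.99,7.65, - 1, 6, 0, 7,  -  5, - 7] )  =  [ -7, - 5, - 3, - 3, - 1, - 1, - 2/7,  0, 0.99, 2,2,2,  6, 7, 7.65 ]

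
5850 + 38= 5888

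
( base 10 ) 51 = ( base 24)23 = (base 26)1P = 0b110011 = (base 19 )2D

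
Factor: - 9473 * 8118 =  - 76901814 = - 2^1*3^2 * 11^1*41^1*9473^1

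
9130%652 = 2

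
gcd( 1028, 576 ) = 4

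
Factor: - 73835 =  - 5^1*14767^1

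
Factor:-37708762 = -2^1*7^1*13^1*207191^1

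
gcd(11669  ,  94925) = 1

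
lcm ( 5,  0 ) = 0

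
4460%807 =425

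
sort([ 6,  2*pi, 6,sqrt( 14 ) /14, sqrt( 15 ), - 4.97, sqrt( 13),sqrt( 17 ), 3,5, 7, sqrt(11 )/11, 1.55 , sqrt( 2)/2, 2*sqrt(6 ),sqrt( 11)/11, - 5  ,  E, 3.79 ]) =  [ - 5, - 4.97,sqrt( 14)/14,sqrt( 11) /11,sqrt( 11 )/11, sqrt( 2 )/2 , 1.55,E, 3,sqrt(13), 3.79 , sqrt( 15), sqrt(17), 2*sqrt(6) , 5,6,6, 2*pi, 7 ]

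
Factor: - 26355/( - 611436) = 2^( - 2) * 5^1 * 29^(-1)=5/116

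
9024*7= 63168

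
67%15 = 7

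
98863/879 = 98863/879 = 112.47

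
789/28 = 28 + 5/28 = 28.18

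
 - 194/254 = -97/127=-  0.76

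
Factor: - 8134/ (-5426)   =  4067/2713 = 7^2*83^1*2713^( - 1)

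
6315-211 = 6104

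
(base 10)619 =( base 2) 1001101011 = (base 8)1153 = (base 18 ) 1g7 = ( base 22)163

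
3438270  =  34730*99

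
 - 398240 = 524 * (-760) 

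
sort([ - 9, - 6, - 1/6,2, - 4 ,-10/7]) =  [ -9, - 6, - 4, - 10/7,  -  1/6,2 ]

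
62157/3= 20719 = 20719.00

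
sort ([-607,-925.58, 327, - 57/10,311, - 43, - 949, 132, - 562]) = [ - 949 ,  -  925.58,-607,-562,  -  43, - 57/10 , 132,311 , 327]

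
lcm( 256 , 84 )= 5376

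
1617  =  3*539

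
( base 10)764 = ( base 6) 3312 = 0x2FC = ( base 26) 13A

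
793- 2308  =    -  1515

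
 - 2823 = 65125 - 67948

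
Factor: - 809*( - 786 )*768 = 2^9*3^2 * 131^1*809^1 = 488351232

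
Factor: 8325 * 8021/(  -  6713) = -66774825/6713  =  - 3^2*5^2 * 7^(- 2) * 13^1*37^1*137^ (-1)*617^1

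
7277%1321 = 672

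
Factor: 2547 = 3^2*283^1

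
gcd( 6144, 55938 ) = 6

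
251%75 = 26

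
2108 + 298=2406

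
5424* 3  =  16272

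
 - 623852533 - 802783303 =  - 1426635836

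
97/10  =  97/10 =9.70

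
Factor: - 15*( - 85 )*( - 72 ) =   -  2^3 *3^3*5^2*17^1 =-91800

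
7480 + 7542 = 15022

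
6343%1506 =319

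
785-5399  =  -4614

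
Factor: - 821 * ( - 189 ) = 3^3 *7^1*821^1 = 155169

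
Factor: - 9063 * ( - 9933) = 90022779 = 3^3 * 7^1*11^1 * 19^1*43^1*53^1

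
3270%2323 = 947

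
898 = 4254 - 3356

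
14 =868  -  854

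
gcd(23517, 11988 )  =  27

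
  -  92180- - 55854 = -36326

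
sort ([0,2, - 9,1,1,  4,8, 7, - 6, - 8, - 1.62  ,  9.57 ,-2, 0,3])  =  [ - 9, - 8,  -  6, - 2, - 1.62 , 0, 0,1 , 1 , 2,3,4 , 7,8,  9.57 ] 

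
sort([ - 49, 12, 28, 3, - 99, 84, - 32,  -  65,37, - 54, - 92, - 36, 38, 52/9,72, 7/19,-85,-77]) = [- 99, - 92, - 85 , - 77  , - 65, - 54,-49,-36, - 32,7/19,3, 52/9,12,28, 37 , 38,72, 84]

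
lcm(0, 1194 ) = 0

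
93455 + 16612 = 110067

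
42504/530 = 21252/265 = 80.20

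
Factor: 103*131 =13493 = 103^1* 131^1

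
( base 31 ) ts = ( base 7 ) 2463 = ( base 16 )39f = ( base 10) 927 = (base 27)179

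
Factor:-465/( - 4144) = 2^(  -  4) * 3^1* 5^1 * 7^(-1)*31^1 *37^(  -  1 )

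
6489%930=909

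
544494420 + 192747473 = 737241893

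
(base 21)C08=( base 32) 55k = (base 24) 94k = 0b1010010110100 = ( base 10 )5300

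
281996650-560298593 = -278301943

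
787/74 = 787/74 = 10.64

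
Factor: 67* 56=2^3 * 7^1*67^1 = 3752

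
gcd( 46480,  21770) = 70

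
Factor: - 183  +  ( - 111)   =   - 294 = - 2^1*3^1*7^2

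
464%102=56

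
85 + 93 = 178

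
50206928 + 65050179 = 115257107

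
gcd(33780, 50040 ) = 60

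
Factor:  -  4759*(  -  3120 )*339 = 2^4*3^2*5^1*13^1*113^1*4759^1 = 5033499120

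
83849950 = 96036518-12186568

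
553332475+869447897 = 1422780372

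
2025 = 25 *81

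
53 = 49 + 4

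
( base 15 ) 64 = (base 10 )94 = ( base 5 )334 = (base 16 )5e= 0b1011110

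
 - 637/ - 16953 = 637/16953 = 0.04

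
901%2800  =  901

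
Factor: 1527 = 3^1 * 509^1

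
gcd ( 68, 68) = 68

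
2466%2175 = 291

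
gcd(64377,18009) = 207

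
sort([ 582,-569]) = [  -  569, 582 ] 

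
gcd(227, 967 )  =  1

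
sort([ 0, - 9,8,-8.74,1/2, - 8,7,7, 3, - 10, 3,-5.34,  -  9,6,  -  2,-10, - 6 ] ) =[-10,- 10, - 9, - 9,- 8.74,  -  8, - 6,-5.34 , - 2,0, 1/2,3, 3,6,7, 7,8]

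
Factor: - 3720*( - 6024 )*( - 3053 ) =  - 68415531840 =- 2^6*3^2 *5^1* 31^1*43^1*71^1*251^1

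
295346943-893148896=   -597801953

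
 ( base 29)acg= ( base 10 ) 8774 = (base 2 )10001001000110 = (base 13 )3CBC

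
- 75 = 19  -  94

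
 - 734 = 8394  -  9128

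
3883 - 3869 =14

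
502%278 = 224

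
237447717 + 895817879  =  1133265596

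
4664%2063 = 538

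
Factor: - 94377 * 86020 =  - 8118309540=   - 2^2*3^1 *5^1*11^1*17^1*23^1*163^1*193^1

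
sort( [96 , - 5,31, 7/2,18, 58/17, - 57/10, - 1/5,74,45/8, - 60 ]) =[ - 60, - 57/10,-5, - 1/5, 58/17, 7/2,45/8,18,31,74,  96 ]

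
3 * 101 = 303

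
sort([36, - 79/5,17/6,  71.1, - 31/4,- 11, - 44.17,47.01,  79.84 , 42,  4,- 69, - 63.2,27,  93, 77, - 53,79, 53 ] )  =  [ - 69, - 63.2, - 53,  -  44.17,-79/5, - 11,-31/4,  17/6 , 4,  27,36  ,  42,47.01,53 , 71.1,77, 79,79.84,  93 ] 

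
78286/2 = 39143 =39143.00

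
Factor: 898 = 2^1*449^1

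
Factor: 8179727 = 8179727^1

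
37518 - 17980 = 19538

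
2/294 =1/147 = 0.01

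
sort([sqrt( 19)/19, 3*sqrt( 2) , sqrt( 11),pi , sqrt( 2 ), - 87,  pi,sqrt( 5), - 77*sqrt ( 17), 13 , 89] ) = [ - 77*sqrt (17),-87 , sqrt (19)/19,sqrt(2),sqrt( 5),  pi, pi,sqrt( 11),3*sqrt( 2 ),13, 89]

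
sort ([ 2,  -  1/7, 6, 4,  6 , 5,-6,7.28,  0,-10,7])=[  -  10, - 6, - 1/7 , 0 , 2,4, 5,6, 6,7,  7.28 ]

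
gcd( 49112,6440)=56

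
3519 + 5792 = 9311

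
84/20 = 4+1/5 = 4.20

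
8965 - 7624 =1341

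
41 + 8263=8304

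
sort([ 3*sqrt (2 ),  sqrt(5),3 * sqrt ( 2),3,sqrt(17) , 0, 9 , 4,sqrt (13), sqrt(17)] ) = [ 0 , sqrt(5 ),3,  sqrt (13),4, sqrt (17), sqrt( 17 ),3*sqrt (2),  3 * sqrt( 2) , 9]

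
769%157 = 141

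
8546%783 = 716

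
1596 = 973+623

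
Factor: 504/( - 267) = - 168/89= - 2^3*3^1*7^1*89^( - 1)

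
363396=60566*6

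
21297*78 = 1661166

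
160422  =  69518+90904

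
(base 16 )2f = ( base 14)35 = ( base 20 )27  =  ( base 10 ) 47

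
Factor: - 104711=-104711^1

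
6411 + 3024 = 9435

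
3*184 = 552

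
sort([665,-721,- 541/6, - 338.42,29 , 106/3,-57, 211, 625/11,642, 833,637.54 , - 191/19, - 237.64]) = [ - 721, - 338.42, - 237.64, - 541/6, - 57, - 191/19,29, 106/3,625/11, 211, 637.54,642,665, 833]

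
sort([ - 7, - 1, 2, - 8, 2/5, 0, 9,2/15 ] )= [-8, - 7, - 1,0 , 2/15, 2/5, 2, 9] 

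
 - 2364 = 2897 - 5261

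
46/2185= 2/95 = 0.02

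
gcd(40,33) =1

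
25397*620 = 15746140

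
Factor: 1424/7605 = 2^4*3^( - 2 )*5^(  -  1 )*13^( - 2)*89^1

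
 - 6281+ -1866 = -8147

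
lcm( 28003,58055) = 2380255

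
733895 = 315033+418862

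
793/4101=793/4101 = 0.19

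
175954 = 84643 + 91311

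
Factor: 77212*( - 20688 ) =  - 2^6*3^1*97^1*199^1*431^1 = - 1597361856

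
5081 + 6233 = 11314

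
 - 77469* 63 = -4880547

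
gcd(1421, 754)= 29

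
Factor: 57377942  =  2^1 * 41^1*61^1 * 11471^1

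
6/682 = 3/341 = 0.01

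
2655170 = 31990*83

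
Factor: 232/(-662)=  - 116/331 = - 2^2*29^1*331^( - 1 )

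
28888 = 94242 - 65354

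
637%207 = 16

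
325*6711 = 2181075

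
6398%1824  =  926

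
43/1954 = 43/1954 = 0.02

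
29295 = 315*93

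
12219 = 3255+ 8964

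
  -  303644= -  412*737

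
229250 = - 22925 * ( - 10) 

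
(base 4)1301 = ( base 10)113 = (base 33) 3e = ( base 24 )4h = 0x71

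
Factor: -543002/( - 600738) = 271501/300369 = 3^( - 1 )*59^( - 1)*1697^( - 1 )*271501^1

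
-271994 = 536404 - 808398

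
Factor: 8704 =2^9*17^1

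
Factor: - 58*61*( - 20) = 2^3 * 5^1*29^1*61^1 = 70760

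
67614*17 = 1149438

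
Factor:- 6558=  - 2^1*3^1*1093^1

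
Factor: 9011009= 7^1*23^1*97^1*577^1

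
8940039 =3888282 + 5051757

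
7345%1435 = 170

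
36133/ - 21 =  - 1721 + 8/21 = - 1720.62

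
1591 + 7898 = 9489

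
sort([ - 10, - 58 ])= [-58, - 10]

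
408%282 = 126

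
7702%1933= 1903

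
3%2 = 1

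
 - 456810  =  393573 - 850383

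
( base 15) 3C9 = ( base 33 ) Q6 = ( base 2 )1101100000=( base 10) 864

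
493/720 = 493/720 =0.68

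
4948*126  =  623448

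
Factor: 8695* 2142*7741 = 144173725290 = 2^1*3^2 *5^1*7^1*17^1*37^1*47^1*7741^1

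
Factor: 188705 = 5^1*11^1 * 47^1*73^1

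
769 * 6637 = 5103853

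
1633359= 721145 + 912214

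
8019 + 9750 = 17769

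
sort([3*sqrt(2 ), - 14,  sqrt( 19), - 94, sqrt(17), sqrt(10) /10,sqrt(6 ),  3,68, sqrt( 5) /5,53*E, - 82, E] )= [-94,  -  82, - 14,sqrt( 10)/10, sqrt ( 5)/5, sqrt (6 ), E, 3,sqrt ( 17 ), 3 * sqrt(2 ), sqrt( 19),68, 53*E ] 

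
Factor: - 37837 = - 157^1*241^1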